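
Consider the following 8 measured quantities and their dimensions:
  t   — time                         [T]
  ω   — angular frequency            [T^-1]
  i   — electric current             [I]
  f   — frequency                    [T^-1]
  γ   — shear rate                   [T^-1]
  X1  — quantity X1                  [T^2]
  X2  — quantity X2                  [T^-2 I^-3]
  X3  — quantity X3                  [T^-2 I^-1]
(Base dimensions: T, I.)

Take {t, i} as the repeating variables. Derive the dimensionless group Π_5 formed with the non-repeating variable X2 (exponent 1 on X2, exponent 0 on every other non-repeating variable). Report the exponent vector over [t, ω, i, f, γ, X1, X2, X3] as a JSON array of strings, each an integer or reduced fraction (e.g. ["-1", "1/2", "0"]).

Exponent matrix [T,I] × [t,ω,i,f,γ,X1,X2,X3]:
  T: [ 1 -1  0 -1 -1  2 -2 -2]
  I: [ 0  0  1  0  0  0 -3 -1]
Echelon form has 2 nonzero rows (pivots: t,i)
Repeat: t,i; free: ω,f,γ,X1,X2,X3
RREF:
  r0: [   1   -1    0   -1   -1    2   -2   -2]
  r1: [   0    0    1    0    0    0   -3   -1]
Fix exponent of X2 at 1, ω at 0, f at 0, γ at 0, X1 at 0, X3 at 0; solve each RREF row for its pivot's exponent:
  r0: exp(t) + (-2)·1 = 0 ⇒ exp(t) = 2
  r1: exp(i) + (-3)·1 = 0 ⇒ exp(i) = 3
Π_5 = t^2 · i^3 · X2

["2", "0", "3", "0", "0", "0", "1", "0"]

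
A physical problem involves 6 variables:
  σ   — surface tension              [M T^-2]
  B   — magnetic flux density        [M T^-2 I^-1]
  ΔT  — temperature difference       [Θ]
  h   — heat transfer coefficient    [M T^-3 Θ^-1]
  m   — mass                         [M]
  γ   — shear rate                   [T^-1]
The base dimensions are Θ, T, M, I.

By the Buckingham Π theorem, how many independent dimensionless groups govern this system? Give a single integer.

2

Exponent matrix [Θ,T,M,I] × [σ,B,ΔT,h,m,γ]:
  Θ: [ 0  0  1 -1  0  0]
  T: [-2 -2  0 -3  0 -1]
  M: [ 1  1  0  1  1  0]
  I: [ 0 -1  0  0  0  0]
Echelon form has 4 nonzero rows (pivots: σ,B,ΔT,h)
n=6, r=4 ⇒ 2 dimensionless groups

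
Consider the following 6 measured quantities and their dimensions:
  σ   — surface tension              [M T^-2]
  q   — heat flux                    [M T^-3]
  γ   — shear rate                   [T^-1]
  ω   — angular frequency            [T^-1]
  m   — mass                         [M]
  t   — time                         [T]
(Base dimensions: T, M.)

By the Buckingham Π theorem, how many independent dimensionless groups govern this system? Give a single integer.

Write exponents as rows T,M / cols σ,q,γ,ω,m,t:
  T: [-2 -3 -1 -1  0  1]
  M: [ 1  1  0  0  1  0]
Echelon form has 2 nonzero rows (pivots: σ,q)
n=6, r=2 ⇒ 4 dimensionless groups

4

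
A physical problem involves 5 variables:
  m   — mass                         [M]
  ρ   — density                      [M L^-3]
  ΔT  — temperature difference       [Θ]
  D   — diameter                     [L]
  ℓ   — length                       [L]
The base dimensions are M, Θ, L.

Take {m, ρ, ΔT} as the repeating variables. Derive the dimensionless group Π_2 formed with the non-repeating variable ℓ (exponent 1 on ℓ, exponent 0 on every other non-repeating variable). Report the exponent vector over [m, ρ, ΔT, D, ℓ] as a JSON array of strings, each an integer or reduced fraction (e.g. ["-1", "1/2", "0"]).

["-1/3", "1/3", "0", "0", "1"]

Write exponents as rows M,Θ,L / cols m,ρ,ΔT,D,ℓ:
  M: [ 1  1  0  0  0]
  Θ: [ 0  0  1  0  0]
  L: [ 0 -3  0  1  1]
Echelon form has 3 nonzero rows (pivots: m,ρ,ΔT)
Pivot set = {m,ρ,ΔT}, free = {D,ℓ}
RREF:
  r0: [   1    0    0  1/3  1/3]
  r1: [   0    1    0 -1/3 -1/3]
  r2: [   0    0    1    0    0]
Fix exponent of ℓ at 1, D at 0; solve each RREF row for its pivot's exponent:
  r0: exp(m) + (1/3)·1 = 0 ⇒ exp(m) = -1/3
  r1: exp(ρ) + (-1/3)·1 = 0 ⇒ exp(ρ) = 1/3
  r2: exp(ΔT) + (0)·1 = 0 ⇒ exp(ΔT) = 0
Π_2 = m^(-1/3) · ρ^(1/3) · ℓ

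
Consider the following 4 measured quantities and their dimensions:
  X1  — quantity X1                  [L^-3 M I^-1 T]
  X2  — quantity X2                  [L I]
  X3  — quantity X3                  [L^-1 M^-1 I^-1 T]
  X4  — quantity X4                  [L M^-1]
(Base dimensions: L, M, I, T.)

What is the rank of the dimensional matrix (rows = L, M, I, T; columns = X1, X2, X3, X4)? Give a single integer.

3

Dimensional matrix (L×M×I×T by X1×X2×X3×X4):
  L: [-3  1 -1  1]
  M: [ 1  0 -1 -1]
  I: [-1  1 -1  0]
  T: [ 1  0  1  0]
Echelon form has 3 nonzero rows (pivots: X1,X2,X3)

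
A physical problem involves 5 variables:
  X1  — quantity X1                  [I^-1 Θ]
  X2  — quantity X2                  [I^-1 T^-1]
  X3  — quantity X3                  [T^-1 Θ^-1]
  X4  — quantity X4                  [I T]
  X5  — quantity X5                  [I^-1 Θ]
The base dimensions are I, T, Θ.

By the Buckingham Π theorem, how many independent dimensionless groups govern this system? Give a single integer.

3

Exponent matrix [I,T,Θ] × [X1,X2,X3,X4,X5]:
  I: [-1 -1  0  1 -1]
  T: [ 0 -1 -1  1  0]
  Θ: [ 1  0 -1  0  1]
RREF → pivots at {X1,X2} ⇒ r = 2
Π count = n − r = 5 − 2 = 3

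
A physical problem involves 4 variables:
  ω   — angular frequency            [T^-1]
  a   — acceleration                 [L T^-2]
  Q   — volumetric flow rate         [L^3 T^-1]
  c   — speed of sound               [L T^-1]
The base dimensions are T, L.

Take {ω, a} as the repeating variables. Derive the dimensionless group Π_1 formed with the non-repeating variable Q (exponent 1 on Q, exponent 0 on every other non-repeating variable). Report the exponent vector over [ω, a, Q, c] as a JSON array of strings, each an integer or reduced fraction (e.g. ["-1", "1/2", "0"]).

Dimensional matrix (T×L by ω×a×Q×c):
  T: [-1 -2 -1 -1]
  L: [ 0  1  3  1]
Row reduction gives pivot columns ω,a; rank = 2
Repeat: ω,a; free: Q,c
RREF:
  r0: [   1    0   -5   -1]
  r1: [   0    1    3    1]
Fix exponent of Q at 1, c at 0; solve each RREF row for its pivot's exponent:
  r0: exp(ω) + (-5)·1 = 0 ⇒ exp(ω) = 5
  r1: exp(a) + (3)·1 = 0 ⇒ exp(a) = -3
Π_1 = ω^5 · a^-3 · Q

["5", "-3", "1", "0"]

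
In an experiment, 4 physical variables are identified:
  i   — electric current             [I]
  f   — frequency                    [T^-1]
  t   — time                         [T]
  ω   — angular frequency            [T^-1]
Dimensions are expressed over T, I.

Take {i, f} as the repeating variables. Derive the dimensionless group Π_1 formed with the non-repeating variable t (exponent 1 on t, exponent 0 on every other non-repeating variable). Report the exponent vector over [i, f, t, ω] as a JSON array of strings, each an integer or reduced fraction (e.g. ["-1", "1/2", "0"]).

Dimensional matrix (T×I by i×f×t×ω):
  T: [ 0 -1  1 -1]
  I: [ 1  0  0  0]
Row reduction gives pivot columns i,f; rank = 2
Pivot set = {i,f}, free = {t,ω}
RREF:
  r0: [   1    0    0    0]
  r1: [   0    1   -1    1]
Fix exponent of t at 1, ω at 0; solve each RREF row for its pivot's exponent:
  r0: exp(i) + (0)·1 = 0 ⇒ exp(i) = 0
  r1: exp(f) + (-1)·1 = 0 ⇒ exp(f) = 1
Π_1 = f · t

["0", "1", "1", "0"]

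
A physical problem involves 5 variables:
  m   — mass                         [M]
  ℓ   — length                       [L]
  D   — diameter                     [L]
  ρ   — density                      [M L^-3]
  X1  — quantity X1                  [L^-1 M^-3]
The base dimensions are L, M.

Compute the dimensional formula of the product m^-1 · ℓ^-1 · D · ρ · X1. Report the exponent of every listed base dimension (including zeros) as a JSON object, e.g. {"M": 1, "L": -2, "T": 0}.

Exponent matrix [L,M] × [m,ℓ,D,ρ,X1]:
  L: [ 0  1  1 -3 -1]
  M: [ 1  0  0  1 -3]
  [L]: (-1)·0+(-1)·1+(1)·1+(1)·-3+(1)·-1 = -4
  [M]: (-1)·1+(-1)·0+(1)·0+(1)·1+(1)·-3 = -3
⇒ L^-4 M^-3

{"L": -4, "M": -3}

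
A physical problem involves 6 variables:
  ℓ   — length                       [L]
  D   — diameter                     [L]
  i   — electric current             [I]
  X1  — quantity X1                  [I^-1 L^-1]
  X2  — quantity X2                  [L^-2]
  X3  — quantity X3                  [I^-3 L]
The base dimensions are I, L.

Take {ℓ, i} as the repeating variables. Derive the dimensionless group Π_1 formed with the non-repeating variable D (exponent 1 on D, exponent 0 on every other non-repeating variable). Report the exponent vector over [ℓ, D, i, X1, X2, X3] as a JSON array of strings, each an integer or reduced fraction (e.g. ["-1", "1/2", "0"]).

Dimensional matrix (I×L by ℓ×D×i×X1×X2×X3):
  I: [ 0  0  1 -1  0 -3]
  L: [ 1  1  0 -1 -2  1]
Echelon form has 2 nonzero rows (pivots: ℓ,i)
Repeat: ℓ,i; free: D,X1,X2,X3
RREF:
  r0: [   1    1    0   -1   -2    1]
  r1: [   0    0    1   -1    0   -3]
Fix exponent of D at 1, X1 at 0, X2 at 0, X3 at 0; solve each RREF row for its pivot's exponent:
  r0: exp(ℓ) + (1)·1 = 0 ⇒ exp(ℓ) = -1
  r1: exp(i) + (0)·1 = 0 ⇒ exp(i) = 0
Π_1 = ℓ^-1 · D

["-1", "1", "0", "0", "0", "0"]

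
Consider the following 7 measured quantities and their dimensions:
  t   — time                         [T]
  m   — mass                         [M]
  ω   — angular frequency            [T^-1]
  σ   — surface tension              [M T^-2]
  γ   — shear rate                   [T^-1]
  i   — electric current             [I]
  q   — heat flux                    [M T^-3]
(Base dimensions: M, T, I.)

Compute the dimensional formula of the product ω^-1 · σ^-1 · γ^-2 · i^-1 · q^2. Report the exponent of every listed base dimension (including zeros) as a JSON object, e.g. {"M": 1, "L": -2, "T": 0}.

Write exponents as rows M,T,I / cols t,m,ω,σ,γ,i,q:
  M: [ 0  1  0  1  0  0  1]
  T: [ 1  0 -1 -2 -1  0 -3]
  I: [ 0  0  0  0  0  1  0]
  [M]: (-1)·0+(-1)·1+(-2)·0+(-1)·0+(2)·1 = 1
  [T]: (-1)·-1+(-1)·-2+(-2)·-1+(-1)·0+(2)·-3 = -1
  [I]: (-1)·0+(-1)·0+(-2)·0+(-1)·1+(2)·0 = -1
⇒ M T^-1 I^-1

{"M": 1, "T": -1, "I": -1}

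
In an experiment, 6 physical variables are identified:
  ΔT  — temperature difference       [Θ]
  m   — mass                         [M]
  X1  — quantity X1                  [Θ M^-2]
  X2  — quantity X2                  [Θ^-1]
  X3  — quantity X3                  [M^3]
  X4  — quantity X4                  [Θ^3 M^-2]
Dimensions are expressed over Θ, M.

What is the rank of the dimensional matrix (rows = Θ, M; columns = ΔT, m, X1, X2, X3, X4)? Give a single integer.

Write exponents as rows Θ,M / cols ΔT,m,X1,X2,X3,X4:
  Θ: [ 1  0  1 -1  0  3]
  M: [ 0  1 -2  0  3 -2]
Echelon form has 2 nonzero rows (pivots: ΔT,m)

2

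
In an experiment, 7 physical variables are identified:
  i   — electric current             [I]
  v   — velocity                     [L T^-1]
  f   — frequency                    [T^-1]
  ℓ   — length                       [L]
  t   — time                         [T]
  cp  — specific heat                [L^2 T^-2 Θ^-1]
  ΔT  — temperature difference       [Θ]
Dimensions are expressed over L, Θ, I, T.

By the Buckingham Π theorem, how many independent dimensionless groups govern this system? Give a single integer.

3

Exponent matrix [L,Θ,I,T] × [i,v,f,ℓ,t,cp,ΔT]:
  L: [ 0  1  0  1  0  2  0]
  Θ: [ 0  0  0  0  0 -1  1]
  I: [ 1  0  0  0  0  0  0]
  T: [ 0 -1 -1  0  1 -2  0]
RREF → pivots at {i,v,f,cp} ⇒ r = 4
Π count = n − r = 7 − 4 = 3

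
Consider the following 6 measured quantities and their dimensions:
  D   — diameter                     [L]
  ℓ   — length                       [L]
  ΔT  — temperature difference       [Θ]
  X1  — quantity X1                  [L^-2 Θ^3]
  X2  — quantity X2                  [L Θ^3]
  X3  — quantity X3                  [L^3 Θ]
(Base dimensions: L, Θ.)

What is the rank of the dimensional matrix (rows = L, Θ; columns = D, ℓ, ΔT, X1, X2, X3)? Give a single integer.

2

Dimensional matrix (L×Θ by D×ℓ×ΔT×X1×X2×X3):
  L: [ 1  1  0 -2  1  3]
  Θ: [ 0  0  1  3  3  1]
Echelon form has 2 nonzero rows (pivots: D,ΔT)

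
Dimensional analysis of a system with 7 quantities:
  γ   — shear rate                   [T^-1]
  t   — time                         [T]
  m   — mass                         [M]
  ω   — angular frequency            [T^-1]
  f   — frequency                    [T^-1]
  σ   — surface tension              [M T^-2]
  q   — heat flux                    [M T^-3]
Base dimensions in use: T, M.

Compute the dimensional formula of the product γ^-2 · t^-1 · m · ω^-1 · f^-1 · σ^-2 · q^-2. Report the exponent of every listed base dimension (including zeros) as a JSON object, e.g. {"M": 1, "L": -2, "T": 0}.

{"T": 13, "M": -3}

Exponent matrix [T,M] × [γ,t,m,ω,f,σ,q]:
  T: [-1  1  0 -1 -1 -2 -3]
  M: [ 0  0  1  0  0  1  1]
  [T]: (-2)·-1+(-1)·1+(1)·0+(-1)·-1+(-1)·-1+(-2)·-2+(-2)·-3 = 13
  [M]: (-2)·0+(-1)·0+(1)·1+(-1)·0+(-1)·0+(-2)·1+(-2)·1 = -3
⇒ T^13 M^-3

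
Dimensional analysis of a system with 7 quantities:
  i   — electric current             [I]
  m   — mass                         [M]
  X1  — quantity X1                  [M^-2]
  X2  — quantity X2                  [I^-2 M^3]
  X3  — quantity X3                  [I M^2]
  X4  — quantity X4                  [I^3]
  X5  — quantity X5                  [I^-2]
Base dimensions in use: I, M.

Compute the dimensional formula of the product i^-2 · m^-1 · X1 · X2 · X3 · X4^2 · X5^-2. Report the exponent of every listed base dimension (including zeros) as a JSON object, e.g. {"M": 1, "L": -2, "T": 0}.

Exponent matrix [I,M] × [i,m,X1,X2,X3,X4,X5]:
  I: [ 1  0  0 -2  1  3 -2]
  M: [ 0  1 -2  3  2  0  0]
  [I]: (-2)·1+(-1)·0+(1)·0+(1)·-2+(1)·1+(2)·3+(-2)·-2 = 7
  [M]: (-2)·0+(-1)·1+(1)·-2+(1)·3+(1)·2+(2)·0+(-2)·0 = 2
⇒ I^7 M^2

{"I": 7, "M": 2}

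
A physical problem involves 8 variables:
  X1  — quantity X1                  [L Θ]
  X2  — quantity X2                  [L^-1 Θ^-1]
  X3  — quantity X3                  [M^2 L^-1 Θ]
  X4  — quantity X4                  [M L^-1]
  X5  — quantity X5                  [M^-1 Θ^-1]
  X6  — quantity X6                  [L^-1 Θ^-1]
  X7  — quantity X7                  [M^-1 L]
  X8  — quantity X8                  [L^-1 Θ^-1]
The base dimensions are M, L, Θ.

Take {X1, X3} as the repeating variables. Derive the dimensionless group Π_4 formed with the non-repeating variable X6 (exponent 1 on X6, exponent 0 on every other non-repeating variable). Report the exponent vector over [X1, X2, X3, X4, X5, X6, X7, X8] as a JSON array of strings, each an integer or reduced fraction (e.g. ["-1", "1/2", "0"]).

Dimensional matrix (M×L×Θ by X1×X2×X3×X4×X5×X6×X7×X8):
  M: [ 0  0  2  1 -1  0 -1  0]
  L: [ 1 -1 -1 -1  0 -1  1 -1]
  Θ: [ 1 -1  1  0 -1 -1  0 -1]
Echelon form has 2 nonzero rows (pivots: X1,X3)
Repeat: X1,X3; free: X2,X4,X5,X6,X7,X8
RREF:
  r0: [   1   -1    0 -1/2 -1/2   -1  1/2   -1]
  r1: [   0    0    1  1/2 -1/2    0 -1/2    0]
  r2: [   0    0    0    0    0    0    0    0]
Fix exponent of X6 at 1, X2 at 0, X4 at 0, X5 at 0, X7 at 0, X8 at 0; solve each RREF row for its pivot's exponent:
  r0: exp(X1) + (-1)·1 = 0 ⇒ exp(X1) = 1
  r1: exp(X3) + (0)·1 = 0 ⇒ exp(X3) = 0
Π_4 = X1 · X6

["1", "0", "0", "0", "0", "1", "0", "0"]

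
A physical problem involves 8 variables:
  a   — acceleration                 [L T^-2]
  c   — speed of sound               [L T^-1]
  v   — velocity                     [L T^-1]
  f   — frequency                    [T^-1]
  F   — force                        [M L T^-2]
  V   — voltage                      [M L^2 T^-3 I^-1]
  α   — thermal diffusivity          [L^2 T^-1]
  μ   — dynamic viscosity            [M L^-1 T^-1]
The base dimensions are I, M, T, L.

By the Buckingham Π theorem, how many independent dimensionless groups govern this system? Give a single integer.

Write exponents as rows I,M,T,L / cols a,c,v,f,F,V,α,μ:
  I: [ 0  0  0  0  0 -1  0  0]
  M: [ 0  0  0  0  1  1  0  1]
  T: [-2 -1 -1 -1 -2 -3 -1 -1]
  L: [ 1  1  1  0  1  2  2 -1]
RREF → pivots at {a,c,F,V} ⇒ r = 4
n=8, r=4 ⇒ 4 dimensionless groups

4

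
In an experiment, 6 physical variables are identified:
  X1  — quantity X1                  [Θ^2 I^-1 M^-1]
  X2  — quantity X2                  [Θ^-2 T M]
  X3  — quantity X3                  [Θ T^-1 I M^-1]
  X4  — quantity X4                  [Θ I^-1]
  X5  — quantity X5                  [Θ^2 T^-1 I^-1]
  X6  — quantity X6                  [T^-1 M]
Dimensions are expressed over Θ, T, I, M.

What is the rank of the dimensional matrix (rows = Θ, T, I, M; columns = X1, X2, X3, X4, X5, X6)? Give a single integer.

Exponent matrix [Θ,T,I,M] × [X1,X2,X3,X4,X5,X6]:
  Θ: [ 2 -2  1  1  2  0]
  T: [ 0  1 -1  0 -1 -1]
  I: [-1  0  1 -1 -1  0]
  M: [-1  1 -1  0  0  1]
RREF → pivots at {X1,X2,X3} ⇒ r = 3

3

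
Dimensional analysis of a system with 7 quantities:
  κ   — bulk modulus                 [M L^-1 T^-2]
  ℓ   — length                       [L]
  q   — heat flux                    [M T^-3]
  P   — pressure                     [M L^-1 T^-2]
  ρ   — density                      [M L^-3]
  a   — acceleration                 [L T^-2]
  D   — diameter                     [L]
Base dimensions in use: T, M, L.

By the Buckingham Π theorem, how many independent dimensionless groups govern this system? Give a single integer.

4

Dimensional matrix (T×M×L by κ×ℓ×q×P×ρ×a×D):
  T: [-2  0 -3 -2  0 -2  0]
  M: [ 1  0  1  1  1  0  0]
  L: [-1  1  0 -1 -3  1  1]
Row reduction gives pivot columns κ,ℓ,q; rank = 3
n=7, r=3 ⇒ 4 dimensionless groups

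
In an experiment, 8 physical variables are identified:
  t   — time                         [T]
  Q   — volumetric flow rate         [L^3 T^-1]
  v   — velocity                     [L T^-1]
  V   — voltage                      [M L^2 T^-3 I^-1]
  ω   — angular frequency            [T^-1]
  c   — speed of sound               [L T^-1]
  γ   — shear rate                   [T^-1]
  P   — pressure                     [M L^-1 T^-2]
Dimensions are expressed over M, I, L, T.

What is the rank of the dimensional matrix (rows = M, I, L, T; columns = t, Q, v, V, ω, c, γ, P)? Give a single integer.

Dimensional matrix (M×I×L×T by t×Q×v×V×ω×c×γ×P):
  M: [ 0  0  0  1  0  0  0  1]
  I: [ 0  0  0 -1  0  0  0  0]
  L: [ 0  3  1  2  0  1  0 -1]
  T: [ 1 -1 -1 -3 -1 -1 -1 -2]
RREF → pivots at {t,Q,V,P} ⇒ r = 4

4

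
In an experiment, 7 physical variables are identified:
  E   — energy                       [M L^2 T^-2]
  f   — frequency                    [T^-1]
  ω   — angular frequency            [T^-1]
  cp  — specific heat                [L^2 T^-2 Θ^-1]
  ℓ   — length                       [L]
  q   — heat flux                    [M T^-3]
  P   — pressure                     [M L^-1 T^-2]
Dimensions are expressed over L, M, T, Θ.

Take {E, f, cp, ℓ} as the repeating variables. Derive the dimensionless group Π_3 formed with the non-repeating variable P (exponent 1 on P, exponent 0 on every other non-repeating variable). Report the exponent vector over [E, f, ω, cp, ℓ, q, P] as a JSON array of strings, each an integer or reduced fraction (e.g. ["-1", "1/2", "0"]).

["-1", "0", "0", "0", "3", "0", "1"]

Dimensional matrix (L×M×T×Θ by E×f×ω×cp×ℓ×q×P):
  L: [ 2  0  0  2  1  0 -1]
  M: [ 1  0  0  0  0  1  1]
  T: [-2 -1 -1 -2  0 -3 -2]
  Θ: [ 0  0  0 -1  0  0  0]
Row reduction gives pivot columns E,f,cp,ℓ; rank = 4
Repeat: E,f,cp,ℓ; free: ω,q,P
RREF:
  r0: [   1    0    0    0    0    1    1]
  r1: [   0    1    1    0    0    1    0]
  r2: [   0    0    0    1    0    0    0]
  r3: [   0    0    0    0    1   -2   -3]
Fix exponent of P at 1, ω at 0, q at 0; solve each RREF row for its pivot's exponent:
  r0: exp(E) + (1)·1 = 0 ⇒ exp(E) = -1
  r1: exp(f) + (0)·1 = 0 ⇒ exp(f) = 0
  r2: exp(cp) + (0)·1 = 0 ⇒ exp(cp) = 0
  r3: exp(ℓ) + (-3)·1 = 0 ⇒ exp(ℓ) = 3
Π_3 = E^-1 · ℓ^3 · P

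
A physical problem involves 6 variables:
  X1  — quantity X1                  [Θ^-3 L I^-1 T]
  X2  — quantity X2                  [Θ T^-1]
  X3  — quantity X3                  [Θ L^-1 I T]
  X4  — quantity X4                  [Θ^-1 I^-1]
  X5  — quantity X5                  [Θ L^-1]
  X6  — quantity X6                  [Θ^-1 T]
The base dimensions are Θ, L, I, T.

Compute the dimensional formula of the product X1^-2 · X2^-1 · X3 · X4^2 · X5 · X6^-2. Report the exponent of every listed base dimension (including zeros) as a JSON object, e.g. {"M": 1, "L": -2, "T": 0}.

Exponent matrix [Θ,L,I,T] × [X1,X2,X3,X4,X5,X6]:
  Θ: [-3  1  1 -1  1 -1]
  L: [ 1  0 -1  0 -1  0]
  I: [-1  0  1 -1  0  0]
  T: [ 1 -1  1  0  0  1]
  [Θ]: (-2)·-3+(-1)·1+(1)·1+(2)·-1+(1)·1+(-2)·-1 = 7
  [L]: (-2)·1+(-1)·0+(1)·-1+(2)·0+(1)·-1+(-2)·0 = -4
  [I]: (-2)·-1+(-1)·0+(1)·1+(2)·-1+(1)·0+(-2)·0 = 1
  [T]: (-2)·1+(-1)·-1+(1)·1+(2)·0+(1)·0+(-2)·1 = -2
⇒ Θ^7 L^-4 I T^-2

{"Θ": 7, "L": -4, "I": 1, "T": -2}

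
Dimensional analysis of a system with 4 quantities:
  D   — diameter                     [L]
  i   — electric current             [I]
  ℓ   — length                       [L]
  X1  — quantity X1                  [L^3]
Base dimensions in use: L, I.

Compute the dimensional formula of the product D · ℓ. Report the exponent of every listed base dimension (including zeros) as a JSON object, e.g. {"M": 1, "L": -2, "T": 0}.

{"L": 2, "I": 0}

Write exponents as rows L,I / cols D,i,ℓ,X1:
  L: [ 1  0  1  3]
  I: [ 0  1  0  0]
  [L]: (1)·1+(1)·1 = 2
  [I]: (1)·0+(1)·0 = 0
⇒ L^2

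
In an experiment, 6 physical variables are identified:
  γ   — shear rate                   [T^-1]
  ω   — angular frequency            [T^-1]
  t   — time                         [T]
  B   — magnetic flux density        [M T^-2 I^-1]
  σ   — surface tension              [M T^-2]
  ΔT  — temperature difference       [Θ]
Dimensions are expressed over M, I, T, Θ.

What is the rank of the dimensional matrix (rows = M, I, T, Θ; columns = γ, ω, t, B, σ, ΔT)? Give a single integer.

Dimensional matrix (M×I×T×Θ by γ×ω×t×B×σ×ΔT):
  M: [ 0  0  0  1  1  0]
  I: [ 0  0  0 -1  0  0]
  T: [-1 -1  1 -2 -2  0]
  Θ: [ 0  0  0  0  0  1]
RREF → pivots at {γ,B,σ,ΔT} ⇒ r = 4

4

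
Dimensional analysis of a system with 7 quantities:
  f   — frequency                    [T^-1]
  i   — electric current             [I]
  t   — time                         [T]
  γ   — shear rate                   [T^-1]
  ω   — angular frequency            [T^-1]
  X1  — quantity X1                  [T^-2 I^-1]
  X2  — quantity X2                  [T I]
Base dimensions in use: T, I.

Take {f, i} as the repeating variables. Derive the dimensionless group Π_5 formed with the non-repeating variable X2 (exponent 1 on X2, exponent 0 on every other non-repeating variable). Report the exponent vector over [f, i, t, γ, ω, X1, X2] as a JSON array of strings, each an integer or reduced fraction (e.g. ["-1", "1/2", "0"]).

Write exponents as rows T,I / cols f,i,t,γ,ω,X1,X2:
  T: [-1  0  1 -1 -1 -2  1]
  I: [ 0  1  0  0  0 -1  1]
RREF → pivots at {f,i} ⇒ r = 2
Repeat: f,i; free: t,γ,ω,X1,X2
RREF:
  r0: [   1    0   -1    1    1    2   -1]
  r1: [   0    1    0    0    0   -1    1]
Fix exponent of X2 at 1, t at 0, γ at 0, ω at 0, X1 at 0; solve each RREF row for its pivot's exponent:
  r0: exp(f) + (-1)·1 = 0 ⇒ exp(f) = 1
  r1: exp(i) + (1)·1 = 0 ⇒ exp(i) = -1
Π_5 = f · i^-1 · X2

["1", "-1", "0", "0", "0", "0", "1"]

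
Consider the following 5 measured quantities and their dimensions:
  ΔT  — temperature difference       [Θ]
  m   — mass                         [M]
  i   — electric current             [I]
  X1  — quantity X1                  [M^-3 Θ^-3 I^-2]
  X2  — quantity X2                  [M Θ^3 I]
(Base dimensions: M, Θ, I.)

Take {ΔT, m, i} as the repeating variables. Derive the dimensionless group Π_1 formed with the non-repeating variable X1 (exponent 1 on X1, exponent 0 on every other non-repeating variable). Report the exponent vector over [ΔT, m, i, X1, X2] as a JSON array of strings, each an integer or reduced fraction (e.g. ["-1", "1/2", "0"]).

Dimensional matrix (M×Θ×I by ΔT×m×i×X1×X2):
  M: [ 0  1  0 -3  1]
  Θ: [ 1  0  0 -3  3]
  I: [ 0  0  1 -2  1]
Row reduction gives pivot columns ΔT,m,i; rank = 3
Repeat: ΔT,m,i; free: X1,X2
RREF:
  r0: [   1    0    0   -3    3]
  r1: [   0    1    0   -3    1]
  r2: [   0    0    1   -2    1]
Fix exponent of X1 at 1, X2 at 0; solve each RREF row for its pivot's exponent:
  r0: exp(ΔT) + (-3)·1 = 0 ⇒ exp(ΔT) = 3
  r1: exp(m) + (-3)·1 = 0 ⇒ exp(m) = 3
  r2: exp(i) + (-2)·1 = 0 ⇒ exp(i) = 2
Π_1 = ΔT^3 · m^3 · i^2 · X1

["3", "3", "2", "1", "0"]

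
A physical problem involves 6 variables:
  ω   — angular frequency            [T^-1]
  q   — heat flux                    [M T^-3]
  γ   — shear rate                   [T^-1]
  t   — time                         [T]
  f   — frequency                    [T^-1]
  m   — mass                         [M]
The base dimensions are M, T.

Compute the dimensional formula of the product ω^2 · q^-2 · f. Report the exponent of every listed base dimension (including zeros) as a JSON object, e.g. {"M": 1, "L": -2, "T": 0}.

{"M": -2, "T": 3}

Write exponents as rows M,T / cols ω,q,γ,t,f,m:
  M: [ 0  1  0  0  0  1]
  T: [-1 -3 -1  1 -1  0]
  [M]: (2)·0+(-2)·1+(1)·0 = -2
  [T]: (2)·-1+(-2)·-3+(1)·-1 = 3
⇒ M^-2 T^3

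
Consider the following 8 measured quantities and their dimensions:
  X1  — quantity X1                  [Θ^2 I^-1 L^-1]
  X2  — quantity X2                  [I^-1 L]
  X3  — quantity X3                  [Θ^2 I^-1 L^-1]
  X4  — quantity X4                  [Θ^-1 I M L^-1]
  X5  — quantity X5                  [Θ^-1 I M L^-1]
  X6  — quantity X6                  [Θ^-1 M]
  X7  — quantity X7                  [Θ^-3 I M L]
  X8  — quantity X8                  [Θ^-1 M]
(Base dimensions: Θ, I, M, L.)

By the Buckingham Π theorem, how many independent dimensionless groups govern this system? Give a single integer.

Write exponents as rows Θ,I,M,L / cols X1,X2,X3,X4,X5,X6,X7,X8:
  Θ: [ 2  0  2 -1 -1 -1 -3 -1]
  I: [-1 -1 -1  1  1  0  1  0]
  M: [ 0  0  0  1  1  1  1  1]
  L: [-1  1 -1 -1 -1  0  1  0]
Row reduction gives pivot columns X1,X2,X4; rank = 3
8 vars − rank 3 = 5 Π groups

5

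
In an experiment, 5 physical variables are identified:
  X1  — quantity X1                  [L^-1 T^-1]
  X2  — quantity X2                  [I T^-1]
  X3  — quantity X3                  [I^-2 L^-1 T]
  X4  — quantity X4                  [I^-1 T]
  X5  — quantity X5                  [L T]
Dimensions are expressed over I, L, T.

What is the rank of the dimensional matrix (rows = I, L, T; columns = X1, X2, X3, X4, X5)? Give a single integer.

2

Exponent matrix [I,L,T] × [X1,X2,X3,X4,X5]:
  I: [ 0  1 -2 -1  0]
  L: [-1  0 -1  0  1]
  T: [-1 -1  1  1  1]
Echelon form has 2 nonzero rows (pivots: X1,X2)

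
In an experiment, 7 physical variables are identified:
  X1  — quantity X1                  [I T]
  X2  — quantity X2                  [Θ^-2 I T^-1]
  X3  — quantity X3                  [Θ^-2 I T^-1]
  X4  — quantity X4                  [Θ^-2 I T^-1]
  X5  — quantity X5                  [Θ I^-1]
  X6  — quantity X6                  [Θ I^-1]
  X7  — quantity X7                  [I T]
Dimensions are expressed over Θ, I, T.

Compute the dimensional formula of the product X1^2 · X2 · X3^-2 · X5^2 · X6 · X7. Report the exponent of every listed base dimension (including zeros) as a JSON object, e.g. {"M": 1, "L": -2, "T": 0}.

{"Θ": 5, "I": -1, "T": 4}

Exponent matrix [Θ,I,T] × [X1,X2,X3,X4,X5,X6,X7]:
  Θ: [ 0 -2 -2 -2  1  1  0]
  I: [ 1  1  1  1 -1 -1  1]
  T: [ 1 -1 -1 -1  0  0  1]
  [Θ]: (2)·0+(1)·-2+(-2)·-2+(2)·1+(1)·1+(1)·0 = 5
  [I]: (2)·1+(1)·1+(-2)·1+(2)·-1+(1)·-1+(1)·1 = -1
  [T]: (2)·1+(1)·-1+(-2)·-1+(2)·0+(1)·0+(1)·1 = 4
⇒ Θ^5 I^-1 T^4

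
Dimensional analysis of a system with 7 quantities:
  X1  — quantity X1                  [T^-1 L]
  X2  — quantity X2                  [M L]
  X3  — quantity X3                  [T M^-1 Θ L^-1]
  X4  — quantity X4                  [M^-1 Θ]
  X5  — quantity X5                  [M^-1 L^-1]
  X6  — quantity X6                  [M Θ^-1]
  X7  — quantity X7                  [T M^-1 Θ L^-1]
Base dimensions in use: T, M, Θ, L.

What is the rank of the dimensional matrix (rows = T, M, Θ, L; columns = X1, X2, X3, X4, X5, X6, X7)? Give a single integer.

3

Dimensional matrix (T×M×Θ×L by X1×X2×X3×X4×X5×X6×X7):
  T: [-1  0  1  0  0  0  1]
  M: [ 0  1 -1 -1 -1  1 -1]
  Θ: [ 0  0  1  1  0 -1  1]
  L: [ 1  1 -1  0 -1  0 -1]
Row reduction gives pivot columns X1,X2,X3; rank = 3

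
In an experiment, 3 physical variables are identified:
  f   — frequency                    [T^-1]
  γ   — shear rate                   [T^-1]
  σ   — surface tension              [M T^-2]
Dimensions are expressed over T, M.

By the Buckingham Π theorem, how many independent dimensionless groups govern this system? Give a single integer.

Dimensional matrix (T×M by f×γ×σ):
  T: [-1 -1 -2]
  M: [ 0  0  1]
Row reduction gives pivot columns f,σ; rank = 2
Π count = n − r = 3 − 2 = 1

1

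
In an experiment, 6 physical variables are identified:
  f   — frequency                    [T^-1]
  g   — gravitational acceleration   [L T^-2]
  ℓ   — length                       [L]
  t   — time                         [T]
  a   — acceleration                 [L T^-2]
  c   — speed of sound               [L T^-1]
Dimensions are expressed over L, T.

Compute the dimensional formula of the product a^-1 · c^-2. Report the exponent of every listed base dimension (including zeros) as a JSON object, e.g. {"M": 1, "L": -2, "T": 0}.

Exponent matrix [L,T] × [f,g,ℓ,t,a,c]:
  L: [ 0  1  1  0  1  1]
  T: [-1 -2  0  1 -2 -1]
  [L]: (-1)·1+(-2)·1 = -3
  [T]: (-1)·-2+(-2)·-1 = 4
⇒ L^-3 T^4

{"L": -3, "T": 4}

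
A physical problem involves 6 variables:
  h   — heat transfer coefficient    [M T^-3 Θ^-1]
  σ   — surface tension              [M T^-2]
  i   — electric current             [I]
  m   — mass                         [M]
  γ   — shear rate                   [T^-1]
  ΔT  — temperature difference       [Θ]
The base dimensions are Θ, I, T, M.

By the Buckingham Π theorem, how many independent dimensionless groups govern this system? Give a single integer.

Dimensional matrix (Θ×I×T×M by h×σ×i×m×γ×ΔT):
  Θ: [-1  0  0  0  0  1]
  I: [ 0  0  1  0  0  0]
  T: [-3 -2  0  0 -1  0]
  M: [ 1  1  0  1  0  0]
Echelon form has 4 nonzero rows (pivots: h,σ,i,m)
n=6, r=4 ⇒ 2 dimensionless groups

2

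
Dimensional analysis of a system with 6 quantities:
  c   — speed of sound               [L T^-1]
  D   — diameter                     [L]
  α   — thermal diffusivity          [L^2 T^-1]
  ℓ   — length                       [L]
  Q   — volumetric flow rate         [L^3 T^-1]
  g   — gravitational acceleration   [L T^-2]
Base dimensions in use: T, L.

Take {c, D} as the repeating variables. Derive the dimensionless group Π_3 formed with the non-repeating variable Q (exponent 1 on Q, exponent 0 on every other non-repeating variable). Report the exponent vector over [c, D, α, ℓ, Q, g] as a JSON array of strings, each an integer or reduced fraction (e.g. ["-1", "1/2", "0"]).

["-1", "-2", "0", "0", "1", "0"]

Exponent matrix [T,L] × [c,D,α,ℓ,Q,g]:
  T: [-1  0 -1  0 -1 -2]
  L: [ 1  1  2  1  3  1]
Echelon form has 2 nonzero rows (pivots: c,D)
Pivot set = {c,D}, free = {α,ℓ,Q,g}
RREF:
  r0: [   1    0    1    0    1    2]
  r1: [   0    1    1    1    2   -1]
Fix exponent of Q at 1, α at 0, ℓ at 0, g at 0; solve each RREF row for its pivot's exponent:
  r0: exp(c) + (1)·1 = 0 ⇒ exp(c) = -1
  r1: exp(D) + (2)·1 = 0 ⇒ exp(D) = -2
Π_3 = c^-1 · D^-2 · Q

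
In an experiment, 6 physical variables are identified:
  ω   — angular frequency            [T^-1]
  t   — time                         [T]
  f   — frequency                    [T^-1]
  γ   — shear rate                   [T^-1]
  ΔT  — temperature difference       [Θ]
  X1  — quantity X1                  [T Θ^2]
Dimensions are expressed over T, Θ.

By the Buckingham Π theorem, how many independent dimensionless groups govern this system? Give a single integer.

4

Write exponents as rows T,Θ / cols ω,t,f,γ,ΔT,X1:
  T: [-1  1 -1 -1  0  1]
  Θ: [ 0  0  0  0  1  2]
RREF → pivots at {ω,ΔT} ⇒ r = 2
Π count = n − r = 6 − 2 = 4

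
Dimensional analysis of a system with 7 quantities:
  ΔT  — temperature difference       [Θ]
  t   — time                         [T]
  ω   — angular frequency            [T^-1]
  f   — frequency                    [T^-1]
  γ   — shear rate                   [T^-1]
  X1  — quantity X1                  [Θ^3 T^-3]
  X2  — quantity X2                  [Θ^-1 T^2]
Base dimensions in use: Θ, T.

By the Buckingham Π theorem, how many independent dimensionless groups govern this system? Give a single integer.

Write exponents as rows Θ,T / cols ΔT,t,ω,f,γ,X1,X2:
  Θ: [ 1  0  0  0  0  3 -1]
  T: [ 0  1 -1 -1 -1 -3  2]
Row reduction gives pivot columns ΔT,t; rank = 2
Π count = n − r = 7 − 2 = 5

5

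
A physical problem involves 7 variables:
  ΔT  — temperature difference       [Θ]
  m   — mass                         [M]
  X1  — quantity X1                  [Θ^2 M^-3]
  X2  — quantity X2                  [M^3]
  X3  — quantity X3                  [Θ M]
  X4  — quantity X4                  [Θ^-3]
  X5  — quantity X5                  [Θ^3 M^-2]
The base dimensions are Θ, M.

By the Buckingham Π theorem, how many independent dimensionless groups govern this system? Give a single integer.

5

Exponent matrix [Θ,M] × [ΔT,m,X1,X2,X3,X4,X5]:
  Θ: [ 1  0  2  0  1 -3  3]
  M: [ 0  1 -3  3  1  0 -2]
Echelon form has 2 nonzero rows (pivots: ΔT,m)
Π count = n − r = 7 − 2 = 5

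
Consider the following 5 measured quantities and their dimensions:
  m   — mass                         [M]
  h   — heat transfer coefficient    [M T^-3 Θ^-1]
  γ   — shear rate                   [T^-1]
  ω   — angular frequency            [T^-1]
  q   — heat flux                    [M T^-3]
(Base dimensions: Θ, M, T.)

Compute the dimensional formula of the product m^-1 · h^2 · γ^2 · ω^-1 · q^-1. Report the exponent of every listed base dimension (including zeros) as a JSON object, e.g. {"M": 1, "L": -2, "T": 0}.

{"Θ": -2, "M": 0, "T": -4}

Write exponents as rows Θ,M,T / cols m,h,γ,ω,q:
  Θ: [ 0 -1  0  0  0]
  M: [ 1  1  0  0  1]
  T: [ 0 -3 -1 -1 -3]
  [Θ]: (-1)·0+(2)·-1+(2)·0+(-1)·0+(-1)·0 = -2
  [M]: (-1)·1+(2)·1+(2)·0+(-1)·0+(-1)·1 = 0
  [T]: (-1)·0+(2)·-3+(2)·-1+(-1)·-1+(-1)·-3 = -4
⇒ Θ^-2 T^-4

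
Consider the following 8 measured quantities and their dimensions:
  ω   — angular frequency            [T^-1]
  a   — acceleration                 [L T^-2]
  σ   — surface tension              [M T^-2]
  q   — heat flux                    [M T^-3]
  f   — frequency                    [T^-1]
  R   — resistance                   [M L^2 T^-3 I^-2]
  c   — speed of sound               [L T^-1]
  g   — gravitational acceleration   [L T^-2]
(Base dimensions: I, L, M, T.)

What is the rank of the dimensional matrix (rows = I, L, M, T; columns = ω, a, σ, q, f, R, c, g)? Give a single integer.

Dimensional matrix (I×L×M×T by ω×a×σ×q×f×R×c×g):
  I: [ 0  0  0  0  0 -2  0  0]
  L: [ 0  1  0  0  0  2  1  1]
  M: [ 0  0  1  1  0  1  0  0]
  T: [-1 -2 -2 -3 -1 -3 -1 -2]
Row reduction gives pivot columns ω,a,σ,R; rank = 4

4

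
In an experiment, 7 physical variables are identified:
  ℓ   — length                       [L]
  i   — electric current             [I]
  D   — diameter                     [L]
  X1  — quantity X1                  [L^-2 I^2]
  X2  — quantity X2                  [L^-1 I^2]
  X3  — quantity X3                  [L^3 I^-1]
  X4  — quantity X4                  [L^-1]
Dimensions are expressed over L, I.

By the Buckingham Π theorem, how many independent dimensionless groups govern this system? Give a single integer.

Dimensional matrix (L×I by ℓ×i×D×X1×X2×X3×X4):
  L: [ 1  0  1 -2 -1  3 -1]
  I: [ 0  1  0  2  2 -1  0]
RREF → pivots at {ℓ,i} ⇒ r = 2
Π count = n − r = 7 − 2 = 5

5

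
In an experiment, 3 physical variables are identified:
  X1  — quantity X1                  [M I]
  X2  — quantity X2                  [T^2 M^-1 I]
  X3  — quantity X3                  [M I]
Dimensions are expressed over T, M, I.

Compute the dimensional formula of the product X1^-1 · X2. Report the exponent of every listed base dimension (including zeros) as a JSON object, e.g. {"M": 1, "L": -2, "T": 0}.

{"T": 2, "M": -2, "I": 0}

Write exponents as rows T,M,I / cols X1,X2,X3:
  T: [ 0  2  0]
  M: [ 1 -1  1]
  I: [ 1  1  1]
  [T]: (-1)·0+(1)·2 = 2
  [M]: (-1)·1+(1)·-1 = -2
  [I]: (-1)·1+(1)·1 = 0
⇒ T^2 M^-2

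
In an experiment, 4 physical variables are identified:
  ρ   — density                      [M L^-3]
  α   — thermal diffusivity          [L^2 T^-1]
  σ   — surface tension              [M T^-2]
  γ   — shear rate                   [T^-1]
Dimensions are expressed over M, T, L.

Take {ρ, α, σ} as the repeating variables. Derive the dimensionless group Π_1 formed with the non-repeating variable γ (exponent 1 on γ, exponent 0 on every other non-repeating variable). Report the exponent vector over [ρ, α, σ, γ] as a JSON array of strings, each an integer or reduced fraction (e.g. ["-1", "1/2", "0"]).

["2", "3", "-2", "1"]

Exponent matrix [M,T,L] × [ρ,α,σ,γ]:
  M: [ 1  0  1  0]
  T: [ 0 -1 -2 -1]
  L: [-3  2  0  0]
Row reduction gives pivot columns ρ,α,σ; rank = 3
Pivot set = {ρ,α,σ}, free = {γ}
RREF:
  r0: [   1    0    0   -2]
  r1: [   0    1    0   -3]
  r2: [   0    0    1    2]
Fix exponent of γ at 1; solve each RREF row for its pivot's exponent:
  r0: exp(ρ) + (-2)·1 = 0 ⇒ exp(ρ) = 2
  r1: exp(α) + (-3)·1 = 0 ⇒ exp(α) = 3
  r2: exp(σ) + (2)·1 = 0 ⇒ exp(σ) = -2
Π_1 = ρ^2 · α^3 · σ^-2 · γ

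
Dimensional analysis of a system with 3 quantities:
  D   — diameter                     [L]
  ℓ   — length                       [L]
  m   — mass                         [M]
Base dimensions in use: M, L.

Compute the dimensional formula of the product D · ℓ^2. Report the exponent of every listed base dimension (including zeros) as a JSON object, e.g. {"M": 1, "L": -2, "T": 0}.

{"M": 0, "L": 3}

Write exponents as rows M,L / cols D,ℓ,m:
  M: [ 0  0  1]
  L: [ 1  1  0]
  [M]: (1)·0+(2)·0 = 0
  [L]: (1)·1+(2)·1 = 3
⇒ L^3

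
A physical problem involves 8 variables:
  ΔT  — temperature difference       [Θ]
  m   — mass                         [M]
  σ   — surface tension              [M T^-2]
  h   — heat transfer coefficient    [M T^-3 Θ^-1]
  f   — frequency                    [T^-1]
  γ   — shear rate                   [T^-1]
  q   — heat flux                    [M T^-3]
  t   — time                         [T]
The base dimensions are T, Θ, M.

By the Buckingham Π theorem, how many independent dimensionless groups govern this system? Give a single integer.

5

Dimensional matrix (T×Θ×M by ΔT×m×σ×h×f×γ×q×t):
  T: [ 0  0 -2 -3 -1 -1 -3  1]
  Θ: [ 1  0  0 -1  0  0  0  0]
  M: [ 0  1  1  1  0  0  1  0]
Echelon form has 3 nonzero rows (pivots: ΔT,m,σ)
8 vars − rank 3 = 5 Π groups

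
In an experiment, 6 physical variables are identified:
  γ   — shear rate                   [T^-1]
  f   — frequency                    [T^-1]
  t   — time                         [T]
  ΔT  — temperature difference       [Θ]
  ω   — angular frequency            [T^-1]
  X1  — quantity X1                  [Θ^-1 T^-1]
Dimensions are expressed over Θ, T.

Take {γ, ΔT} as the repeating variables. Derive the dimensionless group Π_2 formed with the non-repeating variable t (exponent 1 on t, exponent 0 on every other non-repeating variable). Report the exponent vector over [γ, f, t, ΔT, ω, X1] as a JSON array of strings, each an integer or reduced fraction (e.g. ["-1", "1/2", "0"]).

["1", "0", "1", "0", "0", "0"]

Dimensional matrix (Θ×T by γ×f×t×ΔT×ω×X1):
  Θ: [ 0  0  0  1  0 -1]
  T: [-1 -1  1  0 -1 -1]
Row reduction gives pivot columns γ,ΔT; rank = 2
Repeat: γ,ΔT; free: f,t,ω,X1
RREF:
  r0: [   1    1   -1    0    1    1]
  r1: [   0    0    0    1    0   -1]
Fix exponent of t at 1, f at 0, ω at 0, X1 at 0; solve each RREF row for its pivot's exponent:
  r0: exp(γ) + (-1)·1 = 0 ⇒ exp(γ) = 1
  r1: exp(ΔT) + (0)·1 = 0 ⇒ exp(ΔT) = 0
Π_2 = γ · t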